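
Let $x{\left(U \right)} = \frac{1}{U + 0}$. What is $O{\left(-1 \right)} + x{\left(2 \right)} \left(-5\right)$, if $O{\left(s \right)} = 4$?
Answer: $\frac{3}{2} \approx 1.5$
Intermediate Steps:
$x{\left(U \right)} = \frac{1}{U}$
$O{\left(-1 \right)} + x{\left(2 \right)} \left(-5\right) = 4 + \frac{1}{2} \left(-5\right) = 4 - \frac{5}{2} = \frac{3}{2}$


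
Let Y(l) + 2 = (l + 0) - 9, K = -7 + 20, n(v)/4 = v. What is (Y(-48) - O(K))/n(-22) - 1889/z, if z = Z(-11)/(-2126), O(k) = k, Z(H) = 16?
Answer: 22088149/88 ≈ 2.5100e+5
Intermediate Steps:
n(v) = 4*v
K = 13
Y(l) = -11 + l (Y(l) = -2 + ((l + 0) - 9) = -2 + (l - 9) = -2 + (-9 + l) = -11 + l)
z = -8/1063 (z = 16/(-2126) = 16*(-1/2126) = -8/1063 ≈ -0.0075259)
(Y(-48) - O(K))/n(-22) - 1889/z = ((-11 - 48) - 1*13)/((4*(-22))) - 1889/(-8/1063) = (-59 - 13)/(-88) - 1889*(-1063/8) = -72*(-1/88) + 2008007/8 = 9/11 + 2008007/8 = 22088149/88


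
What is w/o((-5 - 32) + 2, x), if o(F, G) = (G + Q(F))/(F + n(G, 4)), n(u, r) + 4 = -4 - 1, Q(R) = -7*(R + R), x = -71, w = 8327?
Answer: -366388/419 ≈ -874.43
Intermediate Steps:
Q(R) = -14*R
n(u, r) = -9 (n(u, r) = -4 + (-4 - 1) = -4 - 5 = -9)
o(F, G) = (G - 14*F)/(-9 + F) (o(F, G) = (G - 14*F)/(F - 9) = (G - 14*F)/(-9 + F))
w/o((-5 - 32) + 2, x) = 8327/(((-71 - 14*((-5 - 32) + 2))/(-9 + ((-5 - 32) + 2)))) = 8327/(((-71 - 14*(-37 + 2))/(-9 + (-37 + 2)))) = 8327/(((-71 - 14*(-35))/(-9 - 35))) = 8327/(((-71 + 490)/(-44))) = 8327/((-1/44*419)) = 8327/(-419/44) = 8327*(-44/419) = -366388/419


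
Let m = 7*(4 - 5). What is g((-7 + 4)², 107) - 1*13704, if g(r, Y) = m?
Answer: -13711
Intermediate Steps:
m = -7 (m = 7*(-1) = -7)
g(r, Y) = -7
g((-7 + 4)², 107) - 1*13704 = -7 - 1*13704 = -7 - 13704 = -13711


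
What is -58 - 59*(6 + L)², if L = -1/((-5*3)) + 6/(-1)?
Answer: -13109/225 ≈ -58.262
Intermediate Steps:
L = -89/15 (L = -1/(-15) + 6*(-1) = -1*(-1/15) - 6 = 1/15 - 6 = -89/15 ≈ -5.9333)
-58 - 59*(6 + L)² = -58 - 59*(6 - 89/15)² = -58 - 59*(1/15)² = -58 - 59*1/225 = -58 - 59/225 = -13109/225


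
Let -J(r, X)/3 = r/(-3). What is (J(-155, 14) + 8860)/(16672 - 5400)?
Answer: 8705/11272 ≈ 0.77227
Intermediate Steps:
J(r, X) = r (J(r, X) = -3*r/(-3) = -3*r*(-1)/3 = -(-1)*r = r)
(J(-155, 14) + 8860)/(16672 - 5400) = (-155 + 8860)/(16672 - 5400) = 8705/11272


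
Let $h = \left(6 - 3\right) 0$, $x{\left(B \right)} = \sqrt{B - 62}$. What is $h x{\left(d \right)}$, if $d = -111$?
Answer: $0$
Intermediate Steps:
$x{\left(B \right)} = \sqrt{-62 + B}$
$h = 0$ ($h = 3 \cdot 0 = 0$)
$h x{\left(d \right)} = 0 \sqrt{-62 - 111} = 0 \sqrt{-173} = 0 i \sqrt{173} = 0$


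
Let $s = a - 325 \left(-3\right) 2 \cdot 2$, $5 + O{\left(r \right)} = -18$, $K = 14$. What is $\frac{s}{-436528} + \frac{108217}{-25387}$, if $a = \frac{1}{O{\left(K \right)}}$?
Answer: $- \frac{1088791451761}{254889135728} \approx -4.2716$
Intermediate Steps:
$O{\left(r \right)} = -23$ ($O{\left(r \right)} = -5 - 18 = -23$)
$a = - \frac{1}{23}$ ($a = \frac{1}{-23} = - \frac{1}{23} \approx -0.043478$)
$s = \frac{89699}{23}$ ($s = - \frac{1}{23} - 325 \left(-3\right) 2 \cdot 2 = - \frac{1}{23} - 325 \left(\left(-6\right) 2\right) = - \frac{1}{23} - -3900 = - \frac{1}{23} + 3900 = \frac{89699}{23} \approx 3900.0$)
$\frac{s}{-436528} + \frac{108217}{-25387} = \frac{89699}{23 \left(-436528\right)} + \frac{108217}{-25387} = \frac{89699}{23} \left(- \frac{1}{436528}\right) + 108217 \left(- \frac{1}{25387}\right) = - \frac{89699}{10040144} - \frac{108217}{25387} = - \frac{1088791451761}{254889135728}$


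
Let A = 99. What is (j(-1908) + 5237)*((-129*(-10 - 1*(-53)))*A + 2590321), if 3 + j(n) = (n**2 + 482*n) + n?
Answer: 5560415148512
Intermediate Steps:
j(n) = -3 + n**2 + 483*n (j(n) = -3 + ((n**2 + 482*n) + n) = -3 + (n**2 + 483*n) = -3 + n**2 + 483*n)
(j(-1908) + 5237)*((-129*(-10 - 1*(-53)))*A + 2590321) = ((-3 + (-1908)**2 + 483*(-1908)) + 5237)*(-129*(-10 - 1*(-53))*99 + 2590321) = ((-3 + 3640464 - 921564) + 5237)*(-129*(-10 + 53)*99 + 2590321) = (2718897 + 5237)*(-129*43*99 + 2590321) = 2724134*(-5547*99 + 2590321) = 2724134*(-549153 + 2590321) = 2724134*2041168 = 5560415148512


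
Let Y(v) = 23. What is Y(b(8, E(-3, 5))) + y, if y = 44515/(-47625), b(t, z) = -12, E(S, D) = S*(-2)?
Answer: 210172/9525 ≈ 22.065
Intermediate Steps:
E(S, D) = -2*S
y = -8903/9525 (y = 44515*(-1/47625) = -8903/9525 ≈ -0.93470)
Y(b(8, E(-3, 5))) + y = 23 - 8903/9525 = 210172/9525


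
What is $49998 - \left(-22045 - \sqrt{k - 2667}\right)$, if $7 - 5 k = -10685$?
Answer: $72043 + \frac{i \sqrt{13215}}{5} \approx 72043.0 + 22.991 i$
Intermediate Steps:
$k = \frac{10692}{5}$ ($k = \frac{7}{5} - -2137 = \frac{7}{5} + 2137 = \frac{10692}{5} \approx 2138.4$)
$49998 - \left(-22045 - \sqrt{k - 2667}\right) = 49998 - \left(-22045 - \sqrt{\frac{10692}{5} - 2667}\right) = 49998 - \left(-22045 - \sqrt{- \frac{2643}{5}}\right) = 49998 - \left(-22045 - \frac{i \sqrt{13215}}{5}\right) = 49998 + \left(22045 + \frac{i \sqrt{13215}}{5}\right) = 72043 + \frac{i \sqrt{13215}}{5}$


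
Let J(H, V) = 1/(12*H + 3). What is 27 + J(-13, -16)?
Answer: 4130/153 ≈ 26.993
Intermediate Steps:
J(H, V) = 1/(3 + 12*H)
27 + J(-13, -16) = 27 + 1/(3*(1 + 4*(-13))) = 27 + 1/(3*(1 - 52)) = 27 + (⅓)/(-51) = 27 + (⅓)*(-1/51) = 27 - 1/153 = 4130/153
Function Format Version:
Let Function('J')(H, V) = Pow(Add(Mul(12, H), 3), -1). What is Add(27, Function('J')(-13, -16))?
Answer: Rational(4130, 153) ≈ 26.993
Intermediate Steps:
Function('J')(H, V) = Pow(Add(3, Mul(12, H)), -1)
Add(27, Function('J')(-13, -16)) = Add(27, Mul(Rational(1, 3), Pow(Add(1, Mul(4, -13)), -1))) = Add(27, Mul(Rational(1, 3), Pow(Add(1, -52), -1))) = Add(27, Mul(Rational(1, 3), Pow(-51, -1))) = Add(27, Mul(Rational(1, 3), Rational(-1, 51))) = Add(27, Rational(-1, 153)) = Rational(4130, 153)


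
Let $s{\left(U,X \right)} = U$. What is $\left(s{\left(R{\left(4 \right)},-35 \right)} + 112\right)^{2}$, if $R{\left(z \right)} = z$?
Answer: $13456$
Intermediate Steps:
$\left(s{\left(R{\left(4 \right)},-35 \right)} + 112\right)^{2} = \left(4 + 112\right)^{2} = 116^{2} = 13456$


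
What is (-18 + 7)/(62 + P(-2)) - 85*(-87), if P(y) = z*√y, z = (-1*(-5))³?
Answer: 129759724/17547 + 1375*I*√2/35094 ≈ 7395.0 + 0.05541*I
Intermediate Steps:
z = 125 (z = 5³ = 125)
P(y) = 125*√y
(-18 + 7)/(62 + P(-2)) - 85*(-87) = (-18 + 7)/(62 + 125*√(-2)) - 85*(-87) = -11/(62 + 125*(I*√2)) + 7395 = -11/(62 + 125*I*√2) + 7395 = 7395 - 11/(62 + 125*I*√2)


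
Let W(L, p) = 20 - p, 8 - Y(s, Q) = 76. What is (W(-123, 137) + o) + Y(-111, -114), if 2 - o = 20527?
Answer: -20710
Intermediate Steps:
Y(s, Q) = -68 (Y(s, Q) = 8 - 1*76 = 8 - 76 = -68)
o = -20525 (o = 2 - 1*20527 = 2 - 20527 = -20525)
(W(-123, 137) + o) + Y(-111, -114) = ((20 - 1*137) - 20525) - 68 = ((20 - 137) - 20525) - 68 = (-117 - 20525) - 68 = -20642 - 68 = -20710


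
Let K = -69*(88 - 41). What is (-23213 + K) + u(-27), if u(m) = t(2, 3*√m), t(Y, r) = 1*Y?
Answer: -26454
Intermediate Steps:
t(Y, r) = Y
u(m) = 2
K = -3243 (K = -69*47 = -3243)
(-23213 + K) + u(-27) = (-23213 - 3243) + 2 = -26456 + 2 = -26454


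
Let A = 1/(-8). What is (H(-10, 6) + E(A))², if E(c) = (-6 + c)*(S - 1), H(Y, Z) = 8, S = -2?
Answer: 44521/64 ≈ 695.64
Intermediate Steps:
A = -⅛ ≈ -0.12500
E(c) = 18 - 3*c (E(c) = (-6 + c)*(-2 - 1) = (-6 + c)*(-3) = 18 - 3*c)
(H(-10, 6) + E(A))² = (8 + (18 - 3*(-⅛)))² = (8 + (18 + 3/8))² = (8 + 147/8)² = (211/8)² = 44521/64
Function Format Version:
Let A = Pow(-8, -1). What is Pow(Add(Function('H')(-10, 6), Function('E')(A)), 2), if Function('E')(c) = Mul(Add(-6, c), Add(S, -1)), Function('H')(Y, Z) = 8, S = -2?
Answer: Rational(44521, 64) ≈ 695.64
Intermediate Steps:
A = Rational(-1, 8) ≈ -0.12500
Function('E')(c) = Add(18, Mul(-3, c)) (Function('E')(c) = Mul(Add(-6, c), Add(-2, -1)) = Mul(Add(-6, c), -3) = Add(18, Mul(-3, c)))
Pow(Add(Function('H')(-10, 6), Function('E')(A)), 2) = Pow(Add(8, Add(18, Mul(-3, Rational(-1, 8)))), 2) = Pow(Add(8, Add(18, Rational(3, 8))), 2) = Pow(Add(8, Rational(147, 8)), 2) = Pow(Rational(211, 8), 2) = Rational(44521, 64)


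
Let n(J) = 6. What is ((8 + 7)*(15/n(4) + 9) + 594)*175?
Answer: 268275/2 ≈ 1.3414e+5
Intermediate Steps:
((8 + 7)*(15/n(4) + 9) + 594)*175 = ((8 + 7)*(15/6 + 9) + 594)*175 = (15*(15*(1/6) + 9) + 594)*175 = (15*(5/2 + 9) + 594)*175 = (15*(23/2) + 594)*175 = (345/2 + 594)*175 = (1533/2)*175 = 268275/2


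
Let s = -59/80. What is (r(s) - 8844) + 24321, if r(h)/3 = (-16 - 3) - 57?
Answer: 15249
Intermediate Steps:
s = -59/80 (s = -59*1/80 = -59/80 ≈ -0.73750)
r(h) = -228 (r(h) = 3*((-16 - 3) - 57) = 3*(-19 - 57) = 3*(-76) = -228)
(r(s) - 8844) + 24321 = (-228 - 8844) + 24321 = -9072 + 24321 = 15249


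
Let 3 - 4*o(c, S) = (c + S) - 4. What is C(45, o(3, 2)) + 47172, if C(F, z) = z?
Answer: 94345/2 ≈ 47173.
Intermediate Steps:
o(c, S) = 7/4 - S/4 - c/4 (o(c, S) = ¾ - ((c + S) - 4)/4 = ¾ - ((S + c) - 4)/4 = ¾ - (-4 + S + c)/4 = ¾ + (1 - S/4 - c/4) = 7/4 - S/4 - c/4)
C(45, o(3, 2)) + 47172 = (7/4 - ¼*2 - ¼*3) + 47172 = (7/4 - ½ - ¾) + 47172 = ½ + 47172 = 94345/2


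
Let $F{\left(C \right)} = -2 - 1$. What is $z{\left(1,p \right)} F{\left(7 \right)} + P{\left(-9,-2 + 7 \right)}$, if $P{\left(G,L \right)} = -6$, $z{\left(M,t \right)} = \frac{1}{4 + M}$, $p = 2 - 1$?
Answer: $- \frac{33}{5} \approx -6.6$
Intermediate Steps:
$p = 1$
$F{\left(C \right)} = -3$ ($F{\left(C \right)} = -2 - 1 = -3$)
$z{\left(1,p \right)} F{\left(7 \right)} + P{\left(-9,-2 + 7 \right)} = \frac{1}{4 + 1} \left(-3\right) - 6 = \frac{1}{5} \left(-3\right) - 6 = - \frac{3}{5} - 6 = - \frac{33}{5}$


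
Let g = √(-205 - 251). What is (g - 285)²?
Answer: 80769 - 1140*I*√114 ≈ 80769.0 - 12172.0*I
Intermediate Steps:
g = 2*I*√114 (g = √(-456) = 2*I*√114 ≈ 21.354*I)
(g - 285)² = (2*I*√114 - 285)² = (-285 + 2*I*√114)²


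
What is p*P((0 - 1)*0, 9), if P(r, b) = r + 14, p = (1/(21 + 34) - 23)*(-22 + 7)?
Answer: 53088/11 ≈ 4826.2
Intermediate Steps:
p = 3792/11 (p = (1/55 - 23)*(-15) = -1264/55*(-15) = 3792/11 ≈ 344.73)
P(r, b) = 14 + r
p*P((0 - 1)*0, 9) = 3792*(14 + (0 - 1)*0)/11 = 3792*(14 - 1*0)/11 = 3792*(14 + 0)/11 = (3792/11)*14 = 53088/11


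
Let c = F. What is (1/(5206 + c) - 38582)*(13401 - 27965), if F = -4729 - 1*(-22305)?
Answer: 6400696845686/11391 ≈ 5.6191e+8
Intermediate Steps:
F = 17576 (F = -4729 + 22305 = 17576)
c = 17576
(1/(5206 + c) - 38582)*(13401 - 27965) = (1/(5206 + 17576) - 38582)*(13401 - 27965) = (1/22782 - 38582)*(-14564) = -878975123/22782*(-14564) = 6400696845686/11391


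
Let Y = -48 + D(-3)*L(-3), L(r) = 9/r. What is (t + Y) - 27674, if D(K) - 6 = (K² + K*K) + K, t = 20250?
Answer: -7535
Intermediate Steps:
D(K) = 6 + K + 2*K² (D(K) = 6 + ((K² + K*K) + K) = 6 + ((K² + K²) + K) = 6 + (2*K² + K) = 6 + (K + 2*K²) = 6 + K + 2*K²)
Y = -111 (Y = -48 + (6 - 3 + 2*(-3)²)*(9/(-3)) = -48 + (6 - 3 + 2*9)*(9*(-⅓)) = -48 + (6 - 3 + 18)*(-3) = -48 + 21*(-3) = -48 - 63 = -111)
(t + Y) - 27674 = (20250 - 111) - 27674 = 20139 - 27674 = -7535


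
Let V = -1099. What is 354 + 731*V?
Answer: -803015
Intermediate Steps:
354 + 731*V = 354 + 731*(-1099) = 354 - 803369 = -803015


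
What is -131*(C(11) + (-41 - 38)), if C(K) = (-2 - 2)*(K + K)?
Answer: 21877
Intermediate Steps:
C(K) = -8*K
-131*(C(11) + (-41 - 38)) = -131*(-8*11 + (-41 - 38)) = -131*(-88 - 79) = -131*(-167) = 21877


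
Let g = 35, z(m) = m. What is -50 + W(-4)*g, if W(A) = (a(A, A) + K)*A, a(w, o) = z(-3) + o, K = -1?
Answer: 1070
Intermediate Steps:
a(w, o) = -3 + o
W(A) = A*(-4 + A) (W(A) = ((-3 + A) - 1)*A = (-4 + A)*A = A*(-4 + A))
-50 + W(-4)*g = -50 - 4*(-4 - 4)*35 = -50 - 4*(-8)*35 = -50 + 32*35 = -50 + 1120 = 1070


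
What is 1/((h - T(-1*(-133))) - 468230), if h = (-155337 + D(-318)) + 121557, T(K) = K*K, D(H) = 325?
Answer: -1/519374 ≈ -1.9254e-6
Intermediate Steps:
T(K) = K²
h = -33455 (h = (-155337 + 325) + 121557 = -155012 + 121557 = -33455)
1/((h - T(-1*(-133))) - 468230) = 1/((-33455 - (-1*(-133))²) - 468230) = 1/((-33455 - 1*133²) - 468230) = 1/((-33455 - 1*17689) - 468230) = 1/((-33455 - 17689) - 468230) = 1/(-51144 - 468230) = 1/(-519374) = -1/519374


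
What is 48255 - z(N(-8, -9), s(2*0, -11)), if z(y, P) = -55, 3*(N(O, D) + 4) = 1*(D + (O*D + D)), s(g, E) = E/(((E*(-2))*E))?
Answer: 48310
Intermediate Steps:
s(g, E) = -1/(2*E) (s(g, E) = E/(((-2*E)*E)) = E/((-2*E²)) = E*(-1/(2*E²)) = -1/(2*E))
N(O, D) = -4 + 2*D/3 + D*O/3 (N(O, D) = -4 + (1*(D + (O*D + D)))/3 = -4 + (1*(D + (D*O + D)))/3 = -4 + (1*(D + (D + D*O)))/3 = -4 + (1*(2*D + D*O))/3 = -4 + (2*D + D*O)/3 = -4 + (2*D/3 + D*O/3) = -4 + 2*D/3 + D*O/3)
48255 - z(N(-8, -9), s(2*0, -11)) = 48255 - 1*(-55) = 48255 + 55 = 48310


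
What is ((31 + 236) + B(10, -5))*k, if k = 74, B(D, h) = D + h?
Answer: 20128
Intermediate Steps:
((31 + 236) + B(10, -5))*k = ((31 + 236) + (10 - 5))*74 = (267 + 5)*74 = 272*74 = 20128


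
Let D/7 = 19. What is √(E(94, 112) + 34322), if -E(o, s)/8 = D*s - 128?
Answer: I*√83822 ≈ 289.52*I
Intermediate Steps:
D = 133 (D = 7*19 = 133)
E(o, s) = 1024 - 1064*s (E(o, s) = -8*(133*s - 128) = -8*(-128 + 133*s) = 1024 - 1064*s)
√(E(94, 112) + 34322) = √((1024 - 1064*112) + 34322) = √((1024 - 119168) + 34322) = √(-118144 + 34322) = √(-83822) = I*√83822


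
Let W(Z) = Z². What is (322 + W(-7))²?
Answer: 137641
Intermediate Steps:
(322 + W(-7))² = (322 + (-7)²)² = (322 + 49)² = 371² = 137641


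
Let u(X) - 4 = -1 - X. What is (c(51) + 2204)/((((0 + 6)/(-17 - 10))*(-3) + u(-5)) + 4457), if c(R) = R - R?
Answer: 6612/13397 ≈ 0.49354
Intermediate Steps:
c(R) = 0
u(X) = 3 - X (u(X) = 4 + (-1 - X) = 3 - X)
(c(51) + 2204)/((((0 + 6)/(-17 - 10))*(-3) + u(-5)) + 4457) = (0 + 2204)/((((0 + 6)/(-17 - 10))*(-3) + (3 - 1*(-5))) + 4457) = 2204/(((6/(-27))*(-3) + (3 + 5)) + 4457) = 2204/(((6*(-1/27))*(-3) + 8) + 4457) = 2204/((-2/9*(-3) + 8) + 4457) = 2204/((⅔ + 8) + 4457) = 2204/(26/3 + 4457) = 2204/(13397/3) = 2204*(3/13397) = 6612/13397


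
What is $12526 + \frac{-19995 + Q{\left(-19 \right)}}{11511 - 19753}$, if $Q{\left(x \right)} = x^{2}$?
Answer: $\frac{51629463}{4121} \approx 12528.0$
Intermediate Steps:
$12526 + \frac{-19995 + Q{\left(-19 \right)}}{11511 - 19753} = 12526 + \frac{-19995 + \left(-19\right)^{2}}{11511 - 19753} = 12526 + \frac{-19995 + 361}{-8242} = 12526 - - \frac{9817}{4121} = 12526 + \frac{9817}{4121} = \frac{51629463}{4121}$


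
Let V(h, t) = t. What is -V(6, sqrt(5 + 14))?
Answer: -sqrt(19) ≈ -4.3589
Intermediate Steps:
-V(6, sqrt(5 + 14)) = -sqrt(5 + 14) = -sqrt(19)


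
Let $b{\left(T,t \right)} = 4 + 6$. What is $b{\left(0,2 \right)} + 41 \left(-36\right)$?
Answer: $-1466$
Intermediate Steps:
$b{\left(T,t \right)} = 10$
$b{\left(0,2 \right)} + 41 \left(-36\right) = 10 + 41 \left(-36\right) = 10 - 1476 = -1466$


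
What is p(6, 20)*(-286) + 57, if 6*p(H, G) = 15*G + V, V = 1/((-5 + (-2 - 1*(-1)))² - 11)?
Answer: -1068368/75 ≈ -14245.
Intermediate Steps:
V = 1/25 (V = 1/((-5 + (-2 + 1))² - 11) = 1/((-5 - 1)² - 11) = 1/((-6)² - 11) = 1/(36 - 11) = 1/25 ≈ 0.040000)
p(H, G) = 1/150 + 5*G/2 (p(H, G) = (15*G + 1/25)/6 = (1/25 + 15*G)/6 = 1/150 + 5*G/2)
p(6, 20)*(-286) + 57 = (1/150 + (5/2)*20)*(-286) + 57 = (1/150 + 50)*(-286) + 57 = (7501/150)*(-286) + 57 = -1072643/75 + 57 = -1068368/75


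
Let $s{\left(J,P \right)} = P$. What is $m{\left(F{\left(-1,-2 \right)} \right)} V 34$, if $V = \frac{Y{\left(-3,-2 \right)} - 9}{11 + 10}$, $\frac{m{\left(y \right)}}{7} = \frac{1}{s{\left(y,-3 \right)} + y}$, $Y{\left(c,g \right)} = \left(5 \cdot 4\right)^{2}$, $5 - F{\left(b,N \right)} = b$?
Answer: $\frac{13294}{9} \approx 1477.1$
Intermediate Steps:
$F{\left(b,N \right)} = 5 - b$
$Y{\left(c,g \right)} = 400$ ($Y{\left(c,g \right)} = 20^{2} = 400$)
$m{\left(y \right)} = \frac{7}{-3 + y}$
$V = \frac{391}{21}$ ($V = \frac{400 - 9}{11 + 10} = \frac{391}{21} \approx 18.619$)
$m{\left(F{\left(-1,-2 \right)} \right)} V 34 = \frac{7}{-3 + \left(5 - -1\right)} \frac{391}{21} \cdot 34 = \frac{7}{-3 + \left(5 + 1\right)} \frac{391}{21} \cdot 34 = \frac{7}{-3 + 6} \cdot \frac{391}{21} \cdot 34 = \frac{7}{3} \cdot \frac{391}{21} \cdot 34 = \frac{391}{9} \cdot 34 = \frac{13294}{9}$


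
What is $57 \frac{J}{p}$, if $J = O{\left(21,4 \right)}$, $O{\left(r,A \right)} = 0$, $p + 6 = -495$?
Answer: $0$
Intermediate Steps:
$p = -501$ ($p = -6 - 495 = -501$)
$J = 0$
$57 \frac{J}{p} = 57 \frac{0}{-501} = 57 \cdot 0 \left(- \frac{1}{501}\right) = 57 \cdot 0 = 0$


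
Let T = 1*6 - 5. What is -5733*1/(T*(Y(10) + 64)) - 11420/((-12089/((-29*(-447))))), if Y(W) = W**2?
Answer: 24208837203/1982596 ≈ 12211.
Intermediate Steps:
T = 1 (T = 6 - 5 = 1)
-5733*1/(T*(Y(10) + 64)) - 11420/((-12089/((-29*(-447))))) = -5733/(10**2 + 64) - 11420/((-12089/((-29*(-447))))) = -5733/(100 + 64) - 11420/((-12089/12963)) = -5733/(164*1) - 11420/((-12089*1/12963)) = -5733/164 - 11420/(-12089/12963) = -5733*1/164 - 11420*(-12963/12089) = -5733/164 + 148037460/12089 = 24208837203/1982596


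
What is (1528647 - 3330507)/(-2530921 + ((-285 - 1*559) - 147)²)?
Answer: 30031/25814 ≈ 1.1634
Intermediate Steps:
(1528647 - 3330507)/(-2530921 + ((-285 - 1*559) - 147)²) = -1801860/(-2530921 + ((-285 - 559) - 147)²) = -1801860/(-2530921 + (-844 - 147)²) = -1801860/(-2530921 + (-991)²) = -1801860/(-2530921 + 982081) = -1801860/(-1548840) = -1801860*(-1/1548840) = 30031/25814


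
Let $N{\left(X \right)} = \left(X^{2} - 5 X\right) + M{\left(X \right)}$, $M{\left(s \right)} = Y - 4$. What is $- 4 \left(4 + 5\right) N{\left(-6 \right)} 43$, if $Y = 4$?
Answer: $-102168$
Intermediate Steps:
$M{\left(s \right)} = 0$ ($M{\left(s \right)} = 4 - 4 = 0$)
$N{\left(X \right)} = X^{2} - 5 X$ ($N{\left(X \right)} = \left(X^{2} - 5 X\right) + 0 = X^{2} - 5 X$)
$- 4 \left(4 + 5\right) N{\left(-6 \right)} 43 = - 4 \left(4 + 5\right) \left(- 6 \left(-5 - 6\right)\right) 43 = \left(-4\right) 9 \left(\left(-6\right) \left(-11\right)\right) 43 = \left(-36\right) 66 \cdot 43 = \left(-2376\right) 43 = -102168$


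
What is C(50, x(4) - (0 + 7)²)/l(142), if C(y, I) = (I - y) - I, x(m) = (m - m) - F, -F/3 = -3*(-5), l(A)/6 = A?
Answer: -25/426 ≈ -0.058685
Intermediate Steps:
l(A) = 6*A
F = -45 (F = -(-9)*(-5) = -3*15 = -45)
x(m) = 45 (x(m) = (m - m) - 1*(-45) = 0 + 45 = 45)
C(y, I) = -y
C(50, x(4) - (0 + 7)²)/l(142) = (-1*50)/((6*142)) = -50/852 = -50*1/852 = -25/426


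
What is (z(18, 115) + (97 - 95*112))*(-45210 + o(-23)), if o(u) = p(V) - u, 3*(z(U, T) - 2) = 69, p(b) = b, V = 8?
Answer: 475192722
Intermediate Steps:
z(U, T) = 25 (z(U, T) = 2 + (⅓)*69 = 2 + 23 = 25)
o(u) = 8 - u
(z(18, 115) + (97 - 95*112))*(-45210 + o(-23)) = (25 + (97 - 95*112))*(-45210 + (8 - 1*(-23))) = (25 + (97 - 10640))*(-45210 + (8 + 23)) = (25 - 10543)*(-45210 + 31) = -10518*(-45179) = 475192722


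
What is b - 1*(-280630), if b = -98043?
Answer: 182587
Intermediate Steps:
b - 1*(-280630) = -98043 - 1*(-280630) = -98043 + 280630 = 182587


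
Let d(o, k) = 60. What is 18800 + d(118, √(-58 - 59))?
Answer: 18860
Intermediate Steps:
18800 + d(118, √(-58 - 59)) = 18800 + 60 = 18860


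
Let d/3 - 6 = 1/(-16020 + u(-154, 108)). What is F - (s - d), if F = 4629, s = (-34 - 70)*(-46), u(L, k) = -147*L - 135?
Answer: -296056/2161 ≈ -137.00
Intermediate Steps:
u(L, k) = -135 - 147*L
s = 4784 (s = -104*(-46) = 4784)
d = 38899/2161 (d = 18 + 3/(-16020 + (-135 - 147*(-154))) = 18 + 3/(-16020 + (-135 + 22638)) = 18 + 3/(-16020 + 22503) = 18 + 3/6483 = 18 + 3*(1/6483) = 18 + 1/2161 = 38899/2161 ≈ 18.000)
F - (s - d) = 4629 - (4784 - 1*38899/2161) = 4629 - (4784 - 38899/2161) = 4629 - 1*10299325/2161 = 4629 - 10299325/2161 = -296056/2161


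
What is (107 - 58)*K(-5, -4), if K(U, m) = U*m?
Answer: 980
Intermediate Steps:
(107 - 58)*K(-5, -4) = (107 - 58)*(-5*(-4)) = 49*20 = 980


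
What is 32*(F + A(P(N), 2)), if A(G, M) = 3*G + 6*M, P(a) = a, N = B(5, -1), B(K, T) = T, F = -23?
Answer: -448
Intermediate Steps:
N = -1
32*(F + A(P(N), 2)) = 32*(-23 + (3*(-1) + 6*2)) = 32*(-23 + (-3 + 12)) = 32*(-23 + 9) = 32*(-14) = -448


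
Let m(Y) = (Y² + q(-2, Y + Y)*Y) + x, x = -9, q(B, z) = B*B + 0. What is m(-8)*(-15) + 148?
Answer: -197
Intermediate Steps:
q(B, z) = B² (q(B, z) = B² + 0 = B²)
m(Y) = -9 + Y² + 4*Y (m(Y) = (Y² + (-2)²*Y) - 9 = (Y² + 4*Y) - 9 = -9 + Y² + 4*Y)
m(-8)*(-15) + 148 = (-9 + (-8)² + 4*(-8))*(-15) + 148 = (-9 + 64 - 32)*(-15) + 148 = 23*(-15) + 148 = -345 + 148 = -197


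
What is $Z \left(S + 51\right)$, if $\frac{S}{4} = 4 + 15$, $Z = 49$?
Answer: $6223$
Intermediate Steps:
$S = 76$ ($S = 4 \left(4 + 15\right) = 4 \cdot 19 = 76$)
$Z \left(S + 51\right) = 49 \left(76 + 51\right) = 49 \cdot 127 = 6223$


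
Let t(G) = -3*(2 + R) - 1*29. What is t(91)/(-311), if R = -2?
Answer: 29/311 ≈ 0.093248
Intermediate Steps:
t(G) = -29 (t(G) = -3*(2 - 2) - 1*29 = -3*0 - 29 = 0 - 29 = -29)
t(91)/(-311) = -29/(-311) = -29*(-1/311) = 29/311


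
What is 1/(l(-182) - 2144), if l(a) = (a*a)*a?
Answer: -1/6030712 ≈ -1.6582e-7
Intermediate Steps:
l(a) = a³ (l(a) = a²*a = a³)
1/(l(-182) - 2144) = 1/((-182)³ - 2144) = 1/(-6028568 - 2144) = 1/(-6030712) = -1/6030712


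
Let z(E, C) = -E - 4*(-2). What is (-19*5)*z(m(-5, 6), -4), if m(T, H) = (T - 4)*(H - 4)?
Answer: -2470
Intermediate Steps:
m(T, H) = (-4 + H)*(-4 + T) (m(T, H) = (-4 + T)*(-4 + H) = (-4 + H)*(-4 + T))
z(E, C) = 8 - E (z(E, C) = -E + 8 = 8 - E)
(-19*5)*z(m(-5, 6), -4) = (-19*5)*(8 - (16 - 4*6 - 4*(-5) + 6*(-5))) = -95*(8 - (16 - 24 + 20 - 30)) = -95*(8 - 1*(-18)) = -95*(8 + 18) = -95*26 = -2470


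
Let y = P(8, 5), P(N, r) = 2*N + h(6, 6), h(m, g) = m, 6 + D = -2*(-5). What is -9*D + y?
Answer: -14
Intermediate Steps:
D = 4 (D = -6 - 2*(-5) = -6 + 10 = 4)
P(N, r) = 6 + 2*N (P(N, r) = 2*N + 6 = 6 + 2*N)
y = 22 (y = 6 + 2*8 = 6 + 16 = 22)
-9*D + y = -9*4 + 22 = -36 + 22 = -14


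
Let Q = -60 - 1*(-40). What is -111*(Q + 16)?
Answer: 444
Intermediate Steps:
Q = -20 (Q = -60 + 40 = -20)
-111*(Q + 16) = -111*(-20 + 16) = -111*(-4) = 444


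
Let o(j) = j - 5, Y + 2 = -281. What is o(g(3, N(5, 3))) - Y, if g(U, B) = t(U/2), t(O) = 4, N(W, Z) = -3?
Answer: 282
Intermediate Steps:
g(U, B) = 4
Y = -283 (Y = -2 - 281 = -283)
o(j) = -5 + j
o(g(3, N(5, 3))) - Y = (-5 + 4) - 1*(-283) = -1 + 283 = 282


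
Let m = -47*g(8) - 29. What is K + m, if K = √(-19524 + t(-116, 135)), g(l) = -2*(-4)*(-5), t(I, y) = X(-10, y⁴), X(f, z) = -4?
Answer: 1851 + 2*I*√4882 ≈ 1851.0 + 139.74*I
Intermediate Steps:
t(I, y) = -4
g(l) = -40 (g(l) = 8*(-5) = -40)
m = 1851 (m = -47*(-40) - 29 = 1880 - 29 = 1851)
K = 2*I*√4882 (K = √(-19524 - 4) = √(-19528) = 2*I*√4882 ≈ 139.74*I)
K + m = 2*I*√4882 + 1851 = 1851 + 2*I*√4882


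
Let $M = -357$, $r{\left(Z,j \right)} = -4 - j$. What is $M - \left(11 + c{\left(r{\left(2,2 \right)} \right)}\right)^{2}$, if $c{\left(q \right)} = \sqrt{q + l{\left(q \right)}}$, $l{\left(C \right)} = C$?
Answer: $-466 - 44 i \sqrt{3} \approx -466.0 - 76.21 i$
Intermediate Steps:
$c{\left(q \right)} = \sqrt{2} \sqrt{q}$ ($c{\left(q \right)} = \sqrt{q + q} = \sqrt{2 q} = \sqrt{2} \sqrt{q}$)
$M - \left(11 + c{\left(r{\left(2,2 \right)} \right)}\right)^{2} = -357 - \left(11 + \sqrt{2} \sqrt{-4 - 2}\right)^{2} = -357 - \left(11 + \sqrt{2} \sqrt{-6}\right)^{2} = -357 - \left(11 + \sqrt{2} i \sqrt{6}\right)^{2} = -357 - \left(11 + 2 i \sqrt{3}\right)^{2}$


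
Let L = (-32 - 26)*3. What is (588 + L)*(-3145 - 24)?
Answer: -1311966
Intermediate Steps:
L = -174 (L = -58*3 = -174)
(588 + L)*(-3145 - 24) = (588 - 174)*(-3145 - 24) = 414*(-3169) = -1311966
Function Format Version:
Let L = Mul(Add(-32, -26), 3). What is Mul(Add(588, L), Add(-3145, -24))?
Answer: -1311966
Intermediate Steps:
L = -174 (L = Mul(-58, 3) = -174)
Mul(Add(588, L), Add(-3145, -24)) = Mul(Add(588, -174), Add(-3145, -24)) = Mul(414, -3169) = -1311966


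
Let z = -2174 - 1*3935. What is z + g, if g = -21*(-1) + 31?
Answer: -6057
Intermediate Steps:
z = -6109 (z = -2174 - 3935 = -6109)
g = 52 (g = 21 + 31 = 52)
z + g = -6109 + 52 = -6057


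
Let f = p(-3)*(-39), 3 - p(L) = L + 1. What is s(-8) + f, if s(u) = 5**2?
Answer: -170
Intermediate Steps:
p(L) = 2 - L (p(L) = 3 - (L + 1) = 3 - (1 + L) = 3 + (-1 - L) = 2 - L)
s(u) = 25
f = -195 (f = (2 - 1*(-3))*(-39) = (2 + 3)*(-39) = 5*(-39) = -195)
s(-8) + f = 25 - 195 = -170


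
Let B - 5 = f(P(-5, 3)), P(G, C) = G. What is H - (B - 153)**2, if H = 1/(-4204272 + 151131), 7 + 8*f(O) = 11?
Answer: -352724595529/16212564 ≈ -21756.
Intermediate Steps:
f(O) = 1/2 (f(O) = -7/8 + (1/8)*11 = -7/8 + 11/8 = 1/2)
B = 11/2 (B = 5 + 1/2 = 11/2 ≈ 5.5000)
H = -1/4053141 (H = 1/(-4053141) = -1/4053141 ≈ -2.4672e-7)
H - (B - 153)**2 = -1/4053141 - (11/2 - 153)**2 = -1/4053141 - (-295/2)**2 = -1/4053141 - 1*87025/4 = -1/4053141 - 87025/4 = -352724595529/16212564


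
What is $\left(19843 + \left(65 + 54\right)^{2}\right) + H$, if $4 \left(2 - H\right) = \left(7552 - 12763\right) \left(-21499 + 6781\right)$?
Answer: $- \frac{38279737}{2} \approx -1.914 \cdot 10^{7}$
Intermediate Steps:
$H = - \frac{38347745}{2}$ ($H = 2 - \frac{\left(7552 - 12763\right) \left(-21499 + 6781\right)}{4} = 2 - \frac{\left(-5211\right) \left(-14718\right)}{4} = 2 - \frac{38347749}{2} = - \frac{38347745}{2} \approx -1.9174 \cdot 10^{7}$)
$\left(19843 + \left(65 + 54\right)^{2}\right) + H = \left(19843 + \left(65 + 54\right)^{2}\right) - \frac{38347745}{2} = \left(19843 + 119^{2}\right) - \frac{38347745}{2} = \left(19843 + 14161\right) - \frac{38347745}{2} = 34004 - \frac{38347745}{2} = - \frac{38279737}{2}$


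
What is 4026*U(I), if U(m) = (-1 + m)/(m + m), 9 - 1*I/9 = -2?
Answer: 5978/3 ≈ 1992.7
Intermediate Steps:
I = 99 (I = 81 - 9*(-2) = 81 + 18 = 99)
U(m) = (-1 + m)/(2*m) (U(m) = (-1 + m)/((2*m)) = (-1 + m)*(1/(2*m)) = (-1 + m)/(2*m))
4026*U(I) = 4026*((1/2)*(-1 + 99)/99) = 4026*((1/2)*(1/99)*98) = 4026*(49/99) = 5978/3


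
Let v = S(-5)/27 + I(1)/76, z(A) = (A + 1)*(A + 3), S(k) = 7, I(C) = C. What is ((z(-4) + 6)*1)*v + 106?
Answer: 24727/228 ≈ 108.45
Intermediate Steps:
z(A) = (1 + A)*(3 + A)
v = 559/2052 (v = 7/27 + 1/76 = 559/2052 ≈ 0.27242)
((z(-4) + 6)*1)*v + 106 = (((3 + (-4)² + 4*(-4)) + 6)*1)*(559/2052) + 106 = (((3 + 16 - 16) + 6)*1)*(559/2052) + 106 = ((3 + 6)*1)*(559/2052) + 106 = (9*1)*(559/2052) + 106 = 9*(559/2052) + 106 = 559/228 + 106 = 24727/228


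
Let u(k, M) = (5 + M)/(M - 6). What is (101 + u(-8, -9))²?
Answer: 2307361/225 ≈ 10255.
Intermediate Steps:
u(k, M) = (5 + M)/(-6 + M)
(101 + u(-8, -9))² = (101 + (5 - 9)/(-6 - 9))² = (101 - 4/(-15))² = (101 - 1/15*(-4))² = (101 + 4/15)² = (1519/15)² = 2307361/225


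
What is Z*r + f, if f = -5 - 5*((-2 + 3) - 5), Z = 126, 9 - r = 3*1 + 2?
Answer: 519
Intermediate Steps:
r = 4 (r = 9 - (3*1 + 2) = 9 - (3 + 2) = 9 - 1*5 = 9 - 5 = 4)
f = 15 (f = -5 - 5*(1 - 5) = -5 - 5*(-4) = -5 + 20 = 15)
Z*r + f = 126*4 + 15 = 504 + 15 = 519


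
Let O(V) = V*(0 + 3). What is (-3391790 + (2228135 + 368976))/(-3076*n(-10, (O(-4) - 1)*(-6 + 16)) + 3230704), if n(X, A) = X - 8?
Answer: -794679/3286072 ≈ -0.24183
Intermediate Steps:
O(V) = 3*V (O(V) = V*3 = 3*V)
n(X, A) = -8 + X
(-3391790 + (2228135 + 368976))/(-3076*n(-10, (O(-4) - 1)*(-6 + 16)) + 3230704) = (-3391790 + (2228135 + 368976))/(-3076*(-8 - 10) + 3230704) = (-3391790 + 2597111)/(-3076*(-18) + 3230704) = -794679/(55368 + 3230704) = -794679/3286072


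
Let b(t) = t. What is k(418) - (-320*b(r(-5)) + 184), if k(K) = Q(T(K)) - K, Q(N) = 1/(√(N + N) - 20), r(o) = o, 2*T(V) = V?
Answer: -19808/9 + √418/18 ≈ -2199.8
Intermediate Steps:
T(V) = V/2
Q(N) = 1/(-20 + √2*√N) (Q(N) = 1/(√(2*N) - 20) = 1/(√2*√N - 20) = 1/(-20 + √2*√N))
k(K) = 1/(-20 + √K) - K (k(K) = 1/(-20 + √2*√(K/2)) - K = 1/(-20 + √2*(√2*√K/2)) - K = 1/(-20 + √K) - K)
k(418) - (-320*b(r(-5)) + 184) = (1 - 1*418*(-20 + √418))/(-20 + √418) - (-320*(-5) + 184) = (1 + (8360 - 418*√418))/(-20 + √418) - (1600 + 184) = (8361 - 418*√418)/(-20 + √418) - 1*1784 = (8361 - 418*√418)/(-20 + √418) - 1784 = -1784 + (8361 - 418*√418)/(-20 + √418)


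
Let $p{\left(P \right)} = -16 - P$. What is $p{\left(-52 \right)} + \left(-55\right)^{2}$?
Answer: $3061$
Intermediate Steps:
$p{\left(-52 \right)} + \left(-55\right)^{2} = \left(-16 - -52\right) + \left(-55\right)^{2} = \left(-16 + 52\right) + 3025 = 36 + 3025 = 3061$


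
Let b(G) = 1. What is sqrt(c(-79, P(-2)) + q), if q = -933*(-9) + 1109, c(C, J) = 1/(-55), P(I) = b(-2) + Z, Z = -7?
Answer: sqrt(28755595)/55 ≈ 97.499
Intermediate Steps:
P(I) = -6 (P(I) = 1 - 7 = -6)
c(C, J) = -1/55
q = 9506 (q = 8397 + 1109 = 9506)
sqrt(c(-79, P(-2)) + q) = sqrt(-1/55 + 9506) = sqrt(522829/55) = sqrt(28755595)/55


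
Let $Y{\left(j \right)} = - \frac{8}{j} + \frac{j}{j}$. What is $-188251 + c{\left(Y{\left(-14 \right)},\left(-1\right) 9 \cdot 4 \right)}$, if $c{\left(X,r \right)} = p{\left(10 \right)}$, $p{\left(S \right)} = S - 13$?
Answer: $-188254$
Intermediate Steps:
$Y{\left(j \right)} = 1 - \frac{8}{j}$ ($Y{\left(j \right)} = - \frac{8}{j} + 1 = 1 - \frac{8}{j}$)
$p{\left(S \right)} = -13 + S$
$c{\left(X,r \right)} = -3$ ($c{\left(X,r \right)} = -13 + 10 = -3$)
$-188251 + c{\left(Y{\left(-14 \right)},\left(-1\right) 9 \cdot 4 \right)} = -188251 - 3 = -188254$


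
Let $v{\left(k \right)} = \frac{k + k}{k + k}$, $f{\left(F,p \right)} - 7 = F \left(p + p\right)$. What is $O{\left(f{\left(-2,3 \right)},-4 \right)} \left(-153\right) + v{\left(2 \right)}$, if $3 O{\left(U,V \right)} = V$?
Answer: $205$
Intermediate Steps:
$f{\left(F,p \right)} = 7 + 2 F p$ ($f{\left(F,p \right)} = 7 + F \left(p + p\right) = 7 + F 2 p = 7 + 2 F p$)
$v{\left(k \right)} = 1$ ($v{\left(k \right)} = \frac{2 k}{2 k} = 2 k \frac{1}{2 k} = 1$)
$O{\left(U,V \right)} = \frac{V}{3}$
$O{\left(f{\left(-2,3 \right)},-4 \right)} \left(-153\right) + v{\left(2 \right)} = \frac{1}{3} \left(-4\right) \left(-153\right) + 1 = \left(- \frac{4}{3}\right) \left(-153\right) + 1 = 204 + 1 = 205$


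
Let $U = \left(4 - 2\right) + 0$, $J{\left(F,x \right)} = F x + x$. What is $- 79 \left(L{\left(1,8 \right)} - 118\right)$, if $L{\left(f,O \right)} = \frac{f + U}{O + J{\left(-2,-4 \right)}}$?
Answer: $\frac{37209}{4} \approx 9302.3$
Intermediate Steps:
$J{\left(F,x \right)} = x + F x$
$U = 2$ ($U = 2 + 0 = 2$)
$L{\left(f,O \right)} = \frac{2 + f}{4 + O}$ ($L{\left(f,O \right)} = \frac{f + 2}{O - 4 \left(1 - 2\right)} = \frac{2 + f}{O - -4} = \frac{2 + f}{O + 4} = \frac{2 + f}{4 + O}$)
$- 79 \left(L{\left(1,8 \right)} - 118\right) = - 79 \left(\frac{2 + 1}{4 + 8} - 118\right) = - 79 \left(\frac{1}{12} \cdot 3 - 118\right) = - 79 \left(\frac{1}{4} - 118\right) = \left(-79\right) \left(- \frac{471}{4}\right) = \frac{37209}{4}$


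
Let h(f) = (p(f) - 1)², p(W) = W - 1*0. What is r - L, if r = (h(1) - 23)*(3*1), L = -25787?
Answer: 25718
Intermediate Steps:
p(W) = W (p(W) = W + 0 = W)
h(f) = (-1 + f)² (h(f) = (f - 1)² = (-1 + f)²)
r = -69 (r = ((-1 + 1)² - 23)*(3*1) = (0² - 23)*3 = (0 - 23)*3 = -23*3 = -69)
r - L = -69 - 1*(-25787) = -69 + 25787 = 25718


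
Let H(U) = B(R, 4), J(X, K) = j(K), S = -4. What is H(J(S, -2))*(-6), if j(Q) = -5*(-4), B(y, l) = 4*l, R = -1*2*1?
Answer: -96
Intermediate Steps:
R = -2 (R = -2*1 = -2)
j(Q) = 20
J(X, K) = 20
H(U) = 16 (H(U) = 4*4 = 16)
H(J(S, -2))*(-6) = 16*(-6) = -96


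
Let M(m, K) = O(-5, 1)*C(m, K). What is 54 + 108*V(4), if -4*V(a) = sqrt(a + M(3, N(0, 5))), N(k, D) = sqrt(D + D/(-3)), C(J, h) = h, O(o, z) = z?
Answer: 54 - 9*sqrt(36 + 3*sqrt(30)) ≈ -11.169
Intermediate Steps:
N(k, D) = sqrt(6)*sqrt(D)/3 (N(k, D) = sqrt(D + D*(-1/3)) = sqrt(D - D/3) = sqrt(2*D/3) = sqrt(6)*sqrt(D)/3)
M(m, K) = K (M(m, K) = 1*K = K)
V(a) = -sqrt(a + sqrt(30)/3)/4 (V(a) = -sqrt(a + sqrt(6)*sqrt(5)/3)/4 = -sqrt(a + sqrt(30)/3)/4)
54 + 108*V(4) = 54 + 108*(-sqrt(3*sqrt(30) + 9*4)/12) = 54 + 108*(-sqrt(3*sqrt(30) + 36)/12) = 54 + 108*(-sqrt(36 + 3*sqrt(30))/12) = 54 - 9*sqrt(36 + 3*sqrt(30))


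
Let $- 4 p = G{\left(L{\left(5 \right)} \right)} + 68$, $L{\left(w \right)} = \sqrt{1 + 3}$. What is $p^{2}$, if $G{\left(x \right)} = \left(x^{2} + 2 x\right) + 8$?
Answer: $441$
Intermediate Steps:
$L{\left(w \right)} = 2$ ($L{\left(w \right)} = \sqrt{4} = 2$)
$G{\left(x \right)} = 8 + x^{2} + 2 x$
$p = -21$ ($p = - \frac{\left(8 + 2^{2} + 2 \cdot 2\right) + 68}{4} = - \frac{\left(8 + 4 + 4\right) + 68}{4} = - \frac{16 + 68}{4} = \left(- \frac{1}{4}\right) 84 = -21$)
$p^{2} = \left(-21\right)^{2} = 441$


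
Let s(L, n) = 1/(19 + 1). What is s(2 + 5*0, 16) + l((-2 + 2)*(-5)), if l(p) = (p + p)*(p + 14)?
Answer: 1/20 ≈ 0.050000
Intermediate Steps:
l(p) = 2*p*(14 + p) (l(p) = (2*p)*(14 + p) = 2*p*(14 + p))
s(L, n) = 1/20
s(2 + 5*0, 16) + l((-2 + 2)*(-5)) = 1/20 + 2*((-2 + 2)*(-5))*(14 + (-2 + 2)*(-5)) = 1/20 + 2*(0*(-5))*(14 + 0*(-5)) = 1/20 + 2*0*(14 + 0) = 1/20 + 2*0*14 = 1/20 + 0 = 1/20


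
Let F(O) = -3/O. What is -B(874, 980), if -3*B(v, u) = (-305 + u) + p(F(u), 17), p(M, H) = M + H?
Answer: 678157/2940 ≈ 230.67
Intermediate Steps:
p(M, H) = H + M
B(v, u) = 96 + 1/u - u/3 (B(v, u) = -((-305 + u) + (17 - 3/u))/3 = -(-288 + u - 3/u)/3 = 96 + 1/u - u/3)
-B(874, 980) = -(96 + 1/980 - ⅓*980) = -(96 + 1/980 - 980/3) = -1*(-678157/2940) = 678157/2940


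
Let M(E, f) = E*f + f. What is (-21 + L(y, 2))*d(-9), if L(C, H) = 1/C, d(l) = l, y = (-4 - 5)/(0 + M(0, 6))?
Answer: 195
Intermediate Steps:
M(E, f) = f + E*f
y = -3/2 (y = (-4 - 5)/(0 + 6*(1 + 0)) = -9/(0 + 6*1) = -9/(0 + 6) = -9/6 = -9*⅙ = -3/2 ≈ -1.5000)
(-21 + L(y, 2))*d(-9) = (-21 + 1/(-3/2))*(-9) = (-21 - ⅔)*(-9) = -65/3*(-9) = 195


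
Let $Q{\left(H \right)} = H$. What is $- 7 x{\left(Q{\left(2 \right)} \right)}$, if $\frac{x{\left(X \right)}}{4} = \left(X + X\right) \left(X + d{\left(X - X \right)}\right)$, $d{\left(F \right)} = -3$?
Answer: $112$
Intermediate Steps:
$x{\left(X \right)} = 8 X \left(-3 + X\right)$ ($x{\left(X \right)} = 4 \left(X + X\right) \left(X - 3\right) = 4 \cdot 2 X \left(-3 + X\right) = 8 X \left(-3 + X\right)$)
$- 7 x{\left(Q{\left(2 \right)} \right)} = - 7 \cdot 8 \cdot 2 \left(-3 + 2\right) = - 7 \cdot 8 \cdot 2 \left(-1\right) = \left(-7\right) \left(-16\right) = 112$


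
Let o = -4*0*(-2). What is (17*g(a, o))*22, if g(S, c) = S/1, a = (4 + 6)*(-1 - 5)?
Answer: -22440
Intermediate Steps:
o = 0 (o = 0*(-2) = 0)
a = -60 (a = 10*(-6) = -60)
g(S, c) = S (g(S, c) = S*1 = S)
(17*g(a, o))*22 = (17*(-60))*22 = -1020*22 = -22440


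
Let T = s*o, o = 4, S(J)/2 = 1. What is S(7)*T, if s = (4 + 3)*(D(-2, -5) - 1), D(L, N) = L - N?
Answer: 112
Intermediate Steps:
S(J) = 2 (S(J) = 2*1 = 2)
s = 14 (s = (4 + 3)*((-2 - 1*(-5)) - 1) = 7*((-2 + 5) - 1) = 7*(3 - 1) = 7*2 = 14)
T = 56 (T = 14*4 = 56)
S(7)*T = 2*56 = 112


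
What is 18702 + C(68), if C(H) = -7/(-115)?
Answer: 2150737/115 ≈ 18702.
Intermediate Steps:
C(H) = 7/115 (C(H) = -7*(-1/115) = 7/115)
18702 + C(68) = 18702 + 7/115 = 2150737/115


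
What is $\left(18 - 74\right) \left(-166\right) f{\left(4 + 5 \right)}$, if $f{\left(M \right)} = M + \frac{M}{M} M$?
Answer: $167328$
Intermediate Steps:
$f{\left(M \right)} = 2 M$ ($f{\left(M \right)} = M + 1 M = M + M = 2 M$)
$\left(18 - 74\right) \left(-166\right) f{\left(4 + 5 \right)} = \left(18 - 74\right) \left(-166\right) 2 \left(4 + 5\right) = \left(18 - 74\right) \left(-166\right) 2 \cdot 9 = \left(-56\right) \left(-166\right) 18 = 9296 \cdot 18 = 167328$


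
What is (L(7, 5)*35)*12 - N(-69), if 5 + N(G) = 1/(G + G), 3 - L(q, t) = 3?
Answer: 691/138 ≈ 5.0072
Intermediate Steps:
L(q, t) = 0 (L(q, t) = 3 - 1*3 = 3 - 3 = 0)
N(G) = -5 + 1/(2*G) (N(G) = -5 + 1/(G + G) = -5 + 1/(2*G))
(L(7, 5)*35)*12 - N(-69) = (0*35)*12 - (-5 + (½)/(-69)) = 0*12 - (-5 + (½)*(-1/69)) = 0 - (-5 - 1/138) = 0 - 1*(-691/138) = 0 + 691/138 = 691/138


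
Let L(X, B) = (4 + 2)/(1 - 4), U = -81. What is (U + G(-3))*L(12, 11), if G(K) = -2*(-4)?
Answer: 146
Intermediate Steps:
L(X, B) = -2 (L(X, B) = 6/(-3) = 6*(-⅓) = -2)
G(K) = 8
(U + G(-3))*L(12, 11) = (-81 + 8)*(-2) = -73*(-2) = 146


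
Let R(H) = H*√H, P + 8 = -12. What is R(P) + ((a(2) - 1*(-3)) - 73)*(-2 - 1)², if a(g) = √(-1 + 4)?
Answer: -630 + 9*√3 - 40*I*√5 ≈ -614.41 - 89.443*I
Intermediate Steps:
P = -20 (P = -8 - 12 = -20)
a(g) = √3
R(H) = H^(3/2)
R(P) + ((a(2) - 1*(-3)) - 73)*(-2 - 1)² = (-20)^(3/2) + ((√3 - 1*(-3)) - 73)*(-2 - 1)² = -40*I*√5 + ((√3 + 3) - 73)*(-3)² = -40*I*√5 + ((3 + √3) - 73)*9 = -40*I*√5 + (-70 + √3)*9 = -40*I*√5 + (-630 + 9*√3) = -630 + 9*√3 - 40*I*√5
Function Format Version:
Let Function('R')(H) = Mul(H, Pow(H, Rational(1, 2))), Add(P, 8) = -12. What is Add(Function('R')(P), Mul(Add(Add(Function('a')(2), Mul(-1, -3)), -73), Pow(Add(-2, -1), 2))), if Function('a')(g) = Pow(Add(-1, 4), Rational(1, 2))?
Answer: Add(-630, Mul(9, Pow(3, Rational(1, 2))), Mul(-40, I, Pow(5, Rational(1, 2)))) ≈ Add(-614.41, Mul(-89.443, I))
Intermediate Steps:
P = -20 (P = Add(-8, -12) = -20)
Function('a')(g) = Pow(3, Rational(1, 2))
Function('R')(H) = Pow(H, Rational(3, 2))
Add(Function('R')(P), Mul(Add(Add(Function('a')(2), Mul(-1, -3)), -73), Pow(Add(-2, -1), 2))) = Add(Pow(-20, Rational(3, 2)), Mul(Add(Add(Pow(3, Rational(1, 2)), Mul(-1, -3)), -73), Pow(Add(-2, -1), 2))) = Add(Mul(-40, I, Pow(5, Rational(1, 2))), Mul(Add(Add(Pow(3, Rational(1, 2)), 3), -73), Pow(-3, 2))) = Add(Mul(-40, I, Pow(5, Rational(1, 2))), Mul(Add(Add(3, Pow(3, Rational(1, 2))), -73), 9)) = Add(Mul(-40, I, Pow(5, Rational(1, 2))), Mul(Add(-70, Pow(3, Rational(1, 2))), 9)) = Add(Mul(-40, I, Pow(5, Rational(1, 2))), Add(-630, Mul(9, Pow(3, Rational(1, 2))))) = Add(-630, Mul(9, Pow(3, Rational(1, 2))), Mul(-40, I, Pow(5, Rational(1, 2))))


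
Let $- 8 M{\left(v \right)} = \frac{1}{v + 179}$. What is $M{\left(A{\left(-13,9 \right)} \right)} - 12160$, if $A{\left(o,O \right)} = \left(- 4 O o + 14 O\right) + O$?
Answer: $- \frac{76072961}{6256} \approx -12160.0$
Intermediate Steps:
$A{\left(o,O \right)} = 15 O - 4 O o$ ($A{\left(o,O \right)} = \left(- 4 O o + 14 O\right) + O = \left(14 O - 4 O o\right) + O = 15 O - 4 O o$)
$M{\left(v \right)} = - \frac{1}{8 \left(179 + v\right)}$ ($M{\left(v \right)} = - \frac{1}{8 \left(v + 179\right)} = - \frac{1}{8 \left(179 + v\right)}$)
$M{\left(A{\left(-13,9 \right)} \right)} - 12160 = - \frac{1}{1432 + 8 \cdot 9 \left(15 - -52\right)} - 12160 = - \frac{1}{1432 + 8 \cdot 9 \left(15 + 52\right)} - 12160 = - \frac{1}{1432 + 8 \cdot 9 \cdot 67} - 12160 = - \frac{1}{1432 + 8 \cdot 603} - 12160 = - \frac{1}{1432 + 4824} - 12160 = - \frac{1}{6256} - 12160 = - \frac{76072961}{6256}$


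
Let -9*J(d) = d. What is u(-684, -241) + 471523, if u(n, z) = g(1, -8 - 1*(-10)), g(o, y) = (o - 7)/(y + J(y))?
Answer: 3772157/8 ≈ 4.7152e+5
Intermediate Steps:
J(d) = -d/9
g(o, y) = 9*(-7 + o)/(8*y) (g(o, y) = (o - 7)/(y - y/9) = (-7 + o)/((8*y/9)) = (-7 + o)*(9/(8*y)) = 9*(-7 + o)/(8*y))
u(n, z) = -27/8 (u(n, z) = 9*(-7 + 1)/(8*(-8 - 1*(-10))) = (9/8)*(-6)/(-8 + 10) = (9/8)*(-6)/2 = (9/8)*(1/2)*(-6) = -27/8)
u(-684, -241) + 471523 = -27/8 + 471523 = 3772157/8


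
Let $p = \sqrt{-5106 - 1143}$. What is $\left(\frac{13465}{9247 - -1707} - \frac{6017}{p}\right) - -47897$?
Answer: $\frac{524677203}{10954} + \frac{6017 i \sqrt{6249}}{6249} \approx 47898.0 + 76.116 i$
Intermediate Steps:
$p = i \sqrt{6249}$ ($p = \sqrt{-6249} = i \sqrt{6249} \approx 79.051 i$)
$\left(\frac{13465}{9247 - -1707} - \frac{6017}{p}\right) - -47897 = \left(\frac{13465}{9247 - -1707} - \frac{6017}{i \sqrt{6249}}\right) - -47897 = \left(\frac{13465}{9247 + 1707} - 6017 \left(- \frac{i \sqrt{6249}}{6249}\right)\right) + 47897 = \left(\frac{13465}{10954} + \frac{6017 i \sqrt{6249}}{6249}\right) + 47897 = \frac{524677203}{10954} + \frac{6017 i \sqrt{6249}}{6249}$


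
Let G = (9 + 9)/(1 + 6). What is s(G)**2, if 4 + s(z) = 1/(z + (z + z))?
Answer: 43681/2916 ≈ 14.980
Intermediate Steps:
G = 18/7 ≈ 2.5714
s(z) = -4 + 1/(3*z) (s(z) = -4 + 1/(z + (z + z)) = -4 + 1/(z + 2*z) = -4 + 1/(3*z))
s(G)**2 = (-4 + 1/(3*(18/7)))**2 = (-4 + (1/3)*(7/18))**2 = (-4 + 7/54)**2 = (-209/54)**2 = 43681/2916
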